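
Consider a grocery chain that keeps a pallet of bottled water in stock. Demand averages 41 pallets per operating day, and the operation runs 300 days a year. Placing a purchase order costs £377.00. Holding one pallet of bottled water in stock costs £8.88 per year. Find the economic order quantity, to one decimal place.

Annual demand D = 41 × 300 = 12,300.
EOQ = √(2DS / H) = √(2 × 12,300 × 377 / 8.88).
= √(9,274,200 / 8.88) = √1,044,391.8919 ≈ 1021.955.

Q* ≈ 1,022.0 pallets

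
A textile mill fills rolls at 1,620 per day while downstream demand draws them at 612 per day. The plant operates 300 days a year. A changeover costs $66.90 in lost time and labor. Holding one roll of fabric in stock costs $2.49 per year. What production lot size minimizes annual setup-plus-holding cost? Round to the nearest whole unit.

Annual demand D = 612 × 300 = 183,600.
Production build-up factor (1 − d/p) = 1 − 612/1,620 = 0.6222.
Q* = √(2DS / (H(1 − d/p))) = √(2 × 183,600 × 66.9 / (2.49 × 0.6222)).
= √(24,565,680 / 1.5493) ≈ 3981.915.

Q* ≈ 3,982 rolls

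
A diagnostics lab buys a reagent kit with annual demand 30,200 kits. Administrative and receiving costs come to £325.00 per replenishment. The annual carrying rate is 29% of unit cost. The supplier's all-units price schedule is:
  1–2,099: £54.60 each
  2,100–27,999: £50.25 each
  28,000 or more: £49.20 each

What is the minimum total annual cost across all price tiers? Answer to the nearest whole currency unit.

TC* ≈ £1,537,525

Holding cost per unit per year at price C is H = 0.29·C.
For each price level, check whether its EOQ is feasible; otherwise the best quantity at that price is the breakpoint.
EOQ at £54.60 = 1113.4 (feasible in tier 1): TC = 30,200×£54.60 + (30,200/1113.4)×325 + (1113.4/2)×0.29×£54.60 = £1,666,550.13.
EOQ at £50.25 = 1160.6 < 2100, so use break Q=2100: TC = 30,200×£50.25 + (30,200/2100.0)×325 + (2100.0/2)×0.29×£50.25 = £1,537,524.93.
EOQ at £49.20 = 1172.9 < 28000, so use break Q=28000: TC = 30,200×£49.20 + (30,200/28000.0)×325 + (28000.0/2)×0.29×£49.20 = £1,685,942.54.
Lowest total cost among the candidates is at Q = 2100.0.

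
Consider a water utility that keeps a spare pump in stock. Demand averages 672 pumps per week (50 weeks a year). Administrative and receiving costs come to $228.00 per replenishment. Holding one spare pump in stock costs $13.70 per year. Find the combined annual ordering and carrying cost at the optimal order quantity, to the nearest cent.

Annual demand D = 672 × 50 = 33,600.
Q* = √(2DS/H) = √(2 × 33,600 × 228 / 13.7) ≈ 1057.53.
At the optimum the two cost components are equal, so total cost = 2·(Q*/2)H = Q*·H.
Minimum total = √(2DSH) = √(2 × 33,600 × 228 × 13.7) ≈ 14488.130.

TC* ≈ $14,488.13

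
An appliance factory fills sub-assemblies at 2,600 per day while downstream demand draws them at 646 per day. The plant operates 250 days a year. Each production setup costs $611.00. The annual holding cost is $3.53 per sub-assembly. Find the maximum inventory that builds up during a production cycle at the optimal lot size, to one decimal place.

Annual demand D = 646 × 250 = 161,500.
Production build-up factor (1 − d/p) = 1 − 646/2,600 = 0.7515.
Q* = √(2DS / (H(1 − d/p))) = √(2 × 161,500 × 611 / (3.53 × 0.7515)).
= √(197,353,000 / 2.6529) ≈ 8624.996.
Maximum inventory = Q*(1 − d/p) = 8624.996 × 0.7515 ≈ 6482.016.

I_max ≈ 6,482.0 sub-assemblies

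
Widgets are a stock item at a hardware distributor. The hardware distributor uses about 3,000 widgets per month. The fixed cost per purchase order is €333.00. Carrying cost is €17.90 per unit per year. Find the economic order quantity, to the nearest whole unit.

Q* ≈ 1,157 widgets

Annual demand D = 3,000 × 12 = 36,000.
EOQ = √(2DS / H) = √(2 × 36,000 × 333 / 17.9).
= √(23,976,000 / 17.9) = √1,339,441.3408 ≈ 1157.342.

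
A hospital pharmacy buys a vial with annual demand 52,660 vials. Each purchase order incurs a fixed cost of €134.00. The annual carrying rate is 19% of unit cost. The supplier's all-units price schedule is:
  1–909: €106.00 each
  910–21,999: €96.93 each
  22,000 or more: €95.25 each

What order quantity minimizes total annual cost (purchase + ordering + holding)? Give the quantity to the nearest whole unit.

Holding cost per unit per year at price C is H = 0.19·C.
For each price level, check whether its EOQ is feasible; otherwise the best quantity at that price is the breakpoint.
EOQ at €106.00 = 837.1 (feasible in tier 1): TC = 52,660×€106.00 + (52,660/837.1)×134 + (837.1/2)×0.19×€106.00 = €5,598,819.22.
EOQ at €96.93 = 875.4 < 910, so use break Q=910: TC = 52,660×€96.93 + (52,660/910.0)×134 + (910.0/2)×0.19×€96.93 = €5,120,467.73.
EOQ at €95.25 = 883.1 < 22000, so use break Q=22000: TC = 52,660×€95.25 + (52,660/22000.0)×134 + (22000.0/2)×0.19×€95.25 = €5,215,258.25.
Lowest total cost is €5,120,467.73 at Q = 910.0.

Q* ≈ 910 vials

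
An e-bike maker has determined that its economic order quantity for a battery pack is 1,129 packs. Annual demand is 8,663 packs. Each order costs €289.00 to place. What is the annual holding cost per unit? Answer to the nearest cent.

H ≈ €3.93

Squaring Q* = √(2DS/H) gives Q*² = 2DS/H.
From Q* = √(2DS/H): H = 2DS / Q*² = 2 × 8,663 × 289 / 1,129² = 3.9283.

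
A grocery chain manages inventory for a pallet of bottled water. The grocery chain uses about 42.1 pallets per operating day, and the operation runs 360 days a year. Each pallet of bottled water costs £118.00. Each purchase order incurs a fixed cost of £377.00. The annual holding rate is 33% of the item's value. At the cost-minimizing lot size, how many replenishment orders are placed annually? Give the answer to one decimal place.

Annual demand D = 42.1 × 360 = 15,156.
Holding cost H = 0.33 × £118.00 = £38.9400 per unit per year.
Q* = √(2DS/H) = √(2 × 15,156 × 377 / 38.94) ≈ 541.73.
Orders per year = D / Q* = 15,156 / 541.73 ≈ 27.977.

N ≈ 28.0 orders per year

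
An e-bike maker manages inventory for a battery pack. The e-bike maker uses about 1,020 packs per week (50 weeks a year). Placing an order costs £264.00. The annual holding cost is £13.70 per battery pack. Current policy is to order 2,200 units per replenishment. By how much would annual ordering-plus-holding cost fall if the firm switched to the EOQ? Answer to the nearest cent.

Extra cost ≈ £1,982.88 per year

Annual demand D = 1,020 × 50 = 51,000.
EOQ = √(2DS/H) = √(2 × 51,000 × 264 / 13.7) ≈ 1401.98.
Cost at Q* = (D/Q*)S + (Q*/2)H = √(2DSH) ≈ £19,207.12.
Cost at Q = 2,200: (51,000/2,200)×264 + (2,200/2)×13.7 = £6,120.00 + £15,070.00 = £21,190.00.
Excess = £21,190.00 − £19,207.12 = £1,982.88.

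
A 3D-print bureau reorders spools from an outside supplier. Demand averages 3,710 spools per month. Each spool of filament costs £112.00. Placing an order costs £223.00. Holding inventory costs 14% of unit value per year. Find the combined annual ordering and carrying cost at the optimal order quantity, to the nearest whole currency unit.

Annual demand D = 3,710 × 12 = 44,520.
Holding cost H = 0.14 × £112.00 = £15.6800 per unit per year.
Q* = √(2DS/H) = √(2 × 44,520 × 223 / 15.68) ≈ 1125.31.
At Q*, ordering cost (D/Q*)S equals holding cost (Q*/2)H, each = √(DSH/2).
Minimum total = √(2DSH) = √(2 × 44,520 × 223 × 15.68) ≈ 17644.853.

TC* ≈ £17,645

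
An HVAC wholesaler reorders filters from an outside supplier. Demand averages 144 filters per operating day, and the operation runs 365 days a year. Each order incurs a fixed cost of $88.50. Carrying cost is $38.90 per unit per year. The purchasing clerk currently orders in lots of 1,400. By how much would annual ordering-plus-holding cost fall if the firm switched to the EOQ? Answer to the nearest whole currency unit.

Extra cost ≈ $11,529 per year

Annual demand D = 144 × 365 = 52,560.
EOQ = √(2DS/H) = √(2 × 52,560 × 88.5 / 38.9) ≈ 489.03.
Cost at Q* = (D/Q*)S + (Q*/2)H = √(2DSH) ≈ $19,023.44.
Cost at Q = 1,400: (52,560/1,400)×88.5 + (1,400/2)×38.9 = $3,322.54 + $27,230.00 = $30,552.54.
Excess = $30,552.54 − $19,023.44 = $11,529.10.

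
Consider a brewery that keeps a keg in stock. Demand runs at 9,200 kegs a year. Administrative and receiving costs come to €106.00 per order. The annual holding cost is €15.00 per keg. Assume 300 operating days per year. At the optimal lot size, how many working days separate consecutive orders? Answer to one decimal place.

EOQ = √(2DS/H) = √(2 × 9,200 × 106 / 15) ≈ 360.59.
Cycle time = Q*/D × 300 = 360.59 / 9,200 × 300 ≈ 11.758 days.

T ≈ 11.8 days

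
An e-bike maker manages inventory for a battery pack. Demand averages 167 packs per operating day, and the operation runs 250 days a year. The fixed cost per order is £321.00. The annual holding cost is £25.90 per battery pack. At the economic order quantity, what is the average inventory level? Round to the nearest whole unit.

Annual demand D = 167 × 250 = 41,750.
EOQ = √(2DS/H) = √(2 × 41,750 × 321 / 25.9) ≈ 1017.29.
Average inventory = Q*/2 ≈ 1017.29 / 2 = 508.646.

Average inventory ≈ 509 packs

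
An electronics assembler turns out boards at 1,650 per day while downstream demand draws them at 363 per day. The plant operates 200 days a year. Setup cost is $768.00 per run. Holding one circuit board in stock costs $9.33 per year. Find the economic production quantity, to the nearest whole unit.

Annual demand D = 363 × 200 = 72,600.
Production build-up factor (1 − d/p) = 1 − 363/1,650 = 0.7800.
Q* = √(2DS / (H(1 − d/p))) = √(2 × 72,600 × 768 / (9.33 × 0.7800)).
= √(111,513,600 / 7.2774) ≈ 3914.495.

Q* ≈ 3,914 boards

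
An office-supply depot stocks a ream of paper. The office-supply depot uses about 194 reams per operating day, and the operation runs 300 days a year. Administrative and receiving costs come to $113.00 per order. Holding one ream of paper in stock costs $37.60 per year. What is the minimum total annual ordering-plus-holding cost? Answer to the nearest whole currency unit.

Annual demand D = 194 × 300 = 58,200.
Q* = √(2DS/H) = √(2 × 58,200 × 113 / 37.6) ≈ 591.46.
At Q*, ordering cost (D/Q*)S equals holding cost (Q*/2)H, each = √(DSH/2).
Minimum total = √(2DSH) = √(2 × 58,200 × 113 × 37.6) ≈ 22238.712.

TC* ≈ $22,239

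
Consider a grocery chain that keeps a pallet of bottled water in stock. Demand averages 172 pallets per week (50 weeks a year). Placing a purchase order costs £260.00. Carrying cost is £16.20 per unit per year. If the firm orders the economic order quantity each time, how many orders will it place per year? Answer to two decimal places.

N ≈ 16.37 orders per year

Annual demand D = 172 × 50 = 8,600.
Q* = √(2DS/H) = √(2 × 8,600 × 260 / 16.2) ≈ 525.40.
Orders per year = D / Q* = 8,600 / 525.40 ≈ 16.368.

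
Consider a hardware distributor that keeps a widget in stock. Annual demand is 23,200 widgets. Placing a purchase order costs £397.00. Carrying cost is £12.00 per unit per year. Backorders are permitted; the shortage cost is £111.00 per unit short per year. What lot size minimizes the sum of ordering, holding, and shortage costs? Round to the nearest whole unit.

With planned backorders, Q* = √(2DS/H) · √((H+B)/B).
√(2DS/H) = √(2 × 23,200 × 397 / 12) = 1238.978.
√((H+B)/B) = √((12+111)/111) = 1.0527.
Q* ≈ 1304.232.

Q* ≈ 1,304 widgets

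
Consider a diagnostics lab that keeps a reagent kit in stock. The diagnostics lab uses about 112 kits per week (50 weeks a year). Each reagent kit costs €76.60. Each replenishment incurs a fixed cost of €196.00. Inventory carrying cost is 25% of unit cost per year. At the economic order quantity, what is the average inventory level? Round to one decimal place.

Annual demand D = 112 × 50 = 5,600.
Holding cost H = 0.25 × €76.60 = €19.1500 per unit per year.
EOQ = √(2DS/H) = √(2 × 5,600 × 196 / 19.15) ≈ 338.57.
Average inventory = Q*/2 ≈ 338.57 / 2 = 169.287.

Average inventory ≈ 169.3 kits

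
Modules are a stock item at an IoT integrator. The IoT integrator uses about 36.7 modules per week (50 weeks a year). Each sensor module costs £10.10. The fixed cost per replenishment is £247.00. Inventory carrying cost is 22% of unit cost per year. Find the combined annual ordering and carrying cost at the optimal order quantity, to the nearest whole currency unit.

TC* ≈ £1,419

Annual demand D = 36.7 × 50 = 1,835.
Holding cost H = 0.22 × £10.10 = £2.2220 per unit per year.
The optimal lot size = √(2DS/H) = √(2 × 1,835 × 247 / 2.222) ≈ 638.72.
At Q*, ordering cost (D/Q*)S equals holding cost (Q*/2)H, each = √(DSH/2).
Minimum total = √(2DSH) = √(2 × 1,835 × 247 × 2.222) ≈ 1419.232.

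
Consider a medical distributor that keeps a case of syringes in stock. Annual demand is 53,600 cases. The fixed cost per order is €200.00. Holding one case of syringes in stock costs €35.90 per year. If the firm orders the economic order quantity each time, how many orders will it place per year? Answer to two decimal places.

EOQ = √(2DS/H) = √(2 × 53,600 × 200 / 35.9) ≈ 772.80.
Orders per year = D / Q* = 53,600 / 772.80 ≈ 69.358.

N ≈ 69.36 orders per year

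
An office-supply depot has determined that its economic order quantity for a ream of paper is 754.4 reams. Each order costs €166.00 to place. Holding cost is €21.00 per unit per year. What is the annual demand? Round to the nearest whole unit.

Squaring Q* = √(2DS/H) gives Q*² = 2DS/H.
From Q* = √(2DS/H): D = Q*²H / (2S) = 754.4² × 21 / (2 × 166) = 35998.514.

D ≈ 35,999 reams per year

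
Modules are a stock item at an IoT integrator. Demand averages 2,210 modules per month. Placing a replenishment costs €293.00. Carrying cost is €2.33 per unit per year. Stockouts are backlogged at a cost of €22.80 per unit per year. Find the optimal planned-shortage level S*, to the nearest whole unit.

S* ≈ 251 modules

Annual demand D = 2,210 × 12 = 26,520.
With planned backorders, Q* = √(2DS/H) · √((H+B)/B).
√(2DS/H) = √(2 × 26,520 × 293 / 2.33) = 2582.603.
√((H+B)/B) = √((2.33+22.8)/22.8) = 1.0499.
Q* ≈ 2711.355.
S* = Q* · H/(H+B) = 2711.355 × 2.33/25.13 ≈ 251.391.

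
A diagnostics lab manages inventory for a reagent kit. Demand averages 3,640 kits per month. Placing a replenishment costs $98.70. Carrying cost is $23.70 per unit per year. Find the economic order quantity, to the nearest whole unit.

Q* ≈ 603 kits

Annual demand D = 3,640 × 12 = 43,680.
EOQ = √(2DS / H) = √(2 × 43,680 × 98.7 / 23.7).
= √(8,622,432 / 23.7) = √363,815.6962 ≈ 603.171.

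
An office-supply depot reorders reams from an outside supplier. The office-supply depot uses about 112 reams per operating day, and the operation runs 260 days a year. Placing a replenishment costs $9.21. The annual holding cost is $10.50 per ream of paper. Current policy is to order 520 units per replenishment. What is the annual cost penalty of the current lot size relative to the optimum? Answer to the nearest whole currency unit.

Annual demand D = 112 × 260 = 29,120.
EOQ = √(2DS/H) = √(2 × 29,120 × 9.21 / 10.5) ≈ 226.02.
Cost at Q* = (D/Q*)S + (Q*/2)H = √(2DSH) ≈ $2,373.20.
Cost at Q = 520: (29,120/520)×9.21 + (520/2)×10.5 = $515.76 + $2,730.00 = $3,245.76.
Excess = $3,245.76 − $2,373.20 = $872.56.

Extra cost ≈ $873 per year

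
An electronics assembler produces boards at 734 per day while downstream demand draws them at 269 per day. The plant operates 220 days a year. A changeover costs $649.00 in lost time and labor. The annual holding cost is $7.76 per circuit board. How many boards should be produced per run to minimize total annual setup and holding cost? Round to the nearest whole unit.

Annual demand D = 269 × 220 = 59,180.
Production build-up factor (1 − d/p) = 1 − 269/734 = 0.6335.
Q* = √(2DS / (H(1 − d/p))) = √(2 × 59,180 × 649 / (7.76 × 0.6335)).
= √(76,815,640 / 4.9161) ≈ 3952.897.

Q* ≈ 3,953 boards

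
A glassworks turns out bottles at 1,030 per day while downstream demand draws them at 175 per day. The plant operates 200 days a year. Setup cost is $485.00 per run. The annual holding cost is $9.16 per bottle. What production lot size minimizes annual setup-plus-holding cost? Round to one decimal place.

Q* ≈ 2,113.0 bottles

Annual demand D = 175 × 200 = 35,000.
Production build-up factor (1 − d/p) = 1 − 175/1,030 = 0.8301.
Q* = √(2DS / (H(1 − d/p))) = √(2 × 35,000 × 485 / (9.16 × 0.8301)).
= √(33,950,000 / 7.6037) ≈ 2113.040.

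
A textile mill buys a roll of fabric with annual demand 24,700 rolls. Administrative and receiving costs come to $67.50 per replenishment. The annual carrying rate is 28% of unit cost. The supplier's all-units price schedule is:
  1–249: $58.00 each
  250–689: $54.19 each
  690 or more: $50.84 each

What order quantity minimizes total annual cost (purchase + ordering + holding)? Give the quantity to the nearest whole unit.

Holding cost per unit per year at price C is H = 0.28·C.
Candidates are each tier's EOQ (if it falls in that tier) and each price-break quantity.
Tier 1 ($58.00): EOQ = 453.1 exceeds tier's upper bound 249, so this tier is dominated.
EOQ at $54.19 = 468.8 (feasible in tier 2): TC = 24,700×$54.19 + (24,700/468.8)×67.5 + (468.8/2)×0.28×$54.19 = $1,345,606.02.
EOQ at $50.84 = 484.0 < 690, so use break Q=690: TC = 24,700×$50.84 + (24,700/690.0)×67.5 + (690.0/2)×0.28×$50.84 = $1,263,075.45.
Lowest total cost is $1,263,075.45 at Q = 690.0.

Q* ≈ 690 rolls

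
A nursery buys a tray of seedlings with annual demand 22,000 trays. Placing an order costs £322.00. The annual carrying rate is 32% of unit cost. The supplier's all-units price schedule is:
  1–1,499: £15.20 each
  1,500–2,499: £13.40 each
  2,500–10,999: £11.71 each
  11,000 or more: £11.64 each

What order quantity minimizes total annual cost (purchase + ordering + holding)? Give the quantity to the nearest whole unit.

Q* ≈ 2,500 trays

Holding cost per unit per year at price C is H = 0.32·C.
For each price level, check whether its EOQ is feasible; otherwise the best quantity at that price is the breakpoint.
Tier 1 (£15.20): EOQ = 1706.7 exceeds tier's upper bound 1499, so this tier is dominated.
EOQ at £13.40 = 1817.7 (feasible in tier 2): TC = 22,000×£13.40 + (22,000/1817.7)×322 + (1817.7/2)×0.32×£13.40 = £302,594.38.
EOQ at £11.71 = 1944.5 < 2500, so use break Q=2500: TC = 22,000×£11.71 + (22,000/2500.0)×322 + (2500.0/2)×0.32×£11.71 = £265,137.60.
EOQ at £11.64 = 1950.3 < 11000, so use break Q=11000: TC = 22,000×£11.64 + (22,000/11000.0)×322 + (11000.0/2)×0.32×£11.64 = £277,210.40.
Lowest total cost is £265,137.60 at Q = 2500.0.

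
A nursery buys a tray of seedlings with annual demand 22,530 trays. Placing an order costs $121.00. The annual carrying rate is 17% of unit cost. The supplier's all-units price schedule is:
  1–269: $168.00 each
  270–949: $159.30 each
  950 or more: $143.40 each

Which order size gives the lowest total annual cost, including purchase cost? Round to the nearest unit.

Holding cost per unit per year at price C is H = 0.17·C.
Candidates are each tier's EOQ (if it falls in that tier) and each price-break quantity.
Tier 1 ($168.00): EOQ = 436.9 exceeds tier's upper bound 269, so this tier is dominated.
EOQ at $159.30 = 448.7 (feasible in tier 2): TC = 22,530×$159.30 + (22,530/448.7)×121 + (448.7/2)×0.17×$159.30 = $3,601,180.24.
EOQ at $143.40 = 472.9 < 950, so use break Q=950: TC = 22,530×$143.40 + (22,530/950.0)×121 + (950.0/2)×0.17×$143.40 = $3,245,251.16.
Lowest total cost is $3,245,251.16 at Q = 950.0.

Q* ≈ 950 trays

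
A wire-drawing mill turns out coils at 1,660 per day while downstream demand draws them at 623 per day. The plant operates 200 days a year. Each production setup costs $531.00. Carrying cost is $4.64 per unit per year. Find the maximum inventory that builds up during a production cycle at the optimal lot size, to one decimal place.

Annual demand D = 623 × 200 = 124,600.
Production build-up factor (1 − d/p) = 1 − 623/1,660 = 0.6247.
Q* = √(2DS / (H(1 − d/p))) = √(2 × 124,600 × 531 / (4.64 × 0.6247)).
= √(132,325,200 / 2.8986) ≈ 6756.580.
Maximum inventory = Q*(1 − d/p) = 6756.580 × 0.6247 ≈ 4220.828.

I_max ≈ 4,220.8 coils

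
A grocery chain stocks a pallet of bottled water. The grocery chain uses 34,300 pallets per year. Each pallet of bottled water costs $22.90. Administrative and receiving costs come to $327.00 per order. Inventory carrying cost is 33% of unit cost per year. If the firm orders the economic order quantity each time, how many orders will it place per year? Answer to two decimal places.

N ≈ 19.91 orders per year

Holding cost H = 0.33 × $22.90 = $7.5570 per unit per year.
The optimal lot size = √(2DS/H) = √(2 × 34,300 × 327 / 7.557) ≈ 1722.90.
Orders per year = D / Q* = 34,300 / 1722.90 ≈ 19.908.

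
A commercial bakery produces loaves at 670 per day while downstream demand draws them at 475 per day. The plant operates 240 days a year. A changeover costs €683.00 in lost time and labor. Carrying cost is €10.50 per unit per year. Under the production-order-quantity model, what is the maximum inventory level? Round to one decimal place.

Annual demand D = 475 × 240 = 114,000.
Production build-up factor (1 − d/p) = 1 − 475/670 = 0.2910.
Q* = √(2DS / (H(1 − d/p))) = √(2 × 114,000 × 683 / (10.5 × 0.2910)).
= √(155,724,000 / 3.056) ≈ 7138.438.
Maximum inventory = Q*(1 − d/p) = 7138.438 × 0.2910 ≈ 2077.605.

I_max ≈ 2,077.6 loaves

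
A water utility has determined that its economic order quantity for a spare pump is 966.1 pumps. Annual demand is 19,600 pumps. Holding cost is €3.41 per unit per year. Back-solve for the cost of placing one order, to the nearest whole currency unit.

Squaring Q* = √(2DS/H) gives Q*² = 2DS/H.
From Q* = √(2DS/H): S = Q*²H / (2D) = 966.1² × 3.41 / (2 × 19,600) = 81.1919.

S ≈ €81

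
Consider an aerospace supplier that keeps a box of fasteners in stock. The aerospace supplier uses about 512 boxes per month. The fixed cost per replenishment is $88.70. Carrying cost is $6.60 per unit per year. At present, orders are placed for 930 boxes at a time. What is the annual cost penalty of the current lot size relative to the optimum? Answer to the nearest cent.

Annual demand D = 512 × 12 = 6,144.
EOQ = √(2DS/H) = √(2 × 6,144 × 88.7 / 6.6) ≈ 406.38.
Cost at Q* = (D/Q*)S + (Q*/2)H = √(2DSH) ≈ $2,682.10.
Cost at Q = 930: (6,144/930)×88.7 + (930/2)×6.6 = $585.99 + $3,069.00 = $3,654.99.
Excess = $3,654.99 − $2,682.10 = $972.90.

Extra cost ≈ $972.90 per year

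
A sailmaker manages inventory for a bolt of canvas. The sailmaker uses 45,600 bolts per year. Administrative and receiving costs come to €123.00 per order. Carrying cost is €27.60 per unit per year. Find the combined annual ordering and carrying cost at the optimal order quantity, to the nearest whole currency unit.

EOQ = √(2DS/H) = √(2 × 45,600 × 123 / 27.6) ≈ 637.52.
At the optimum the two cost components are equal, so total cost = 2·(Q*/2)H = Q*·H.
Minimum total = √(2DSH) = √(2 × 45,600 × 123 × 27.6) ≈ 17595.618.

TC* ≈ €17,596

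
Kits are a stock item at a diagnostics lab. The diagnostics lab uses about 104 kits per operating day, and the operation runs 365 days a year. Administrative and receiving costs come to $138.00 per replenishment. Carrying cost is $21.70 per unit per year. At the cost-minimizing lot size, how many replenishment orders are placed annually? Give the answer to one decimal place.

Annual demand D = 104 × 365 = 37,960.
The optimal lot size = √(2DS/H) = √(2 × 37,960 × 138 / 21.7) ≈ 694.84.
Orders per year = D / Q* = 37,960 / 694.84 ≈ 54.631.

N ≈ 54.6 orders per year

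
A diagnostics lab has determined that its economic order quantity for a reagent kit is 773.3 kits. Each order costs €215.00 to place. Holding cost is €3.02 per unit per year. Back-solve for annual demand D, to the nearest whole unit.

D ≈ 4,200 kits per year

The basic EOQ model gives Q* = √(2DS/H); rearrange for the unknown.
From Q* = √(2DS/H): D = Q*²H / (2S) = 773.3² × 3.02 / (2 × 215) = 4199.857.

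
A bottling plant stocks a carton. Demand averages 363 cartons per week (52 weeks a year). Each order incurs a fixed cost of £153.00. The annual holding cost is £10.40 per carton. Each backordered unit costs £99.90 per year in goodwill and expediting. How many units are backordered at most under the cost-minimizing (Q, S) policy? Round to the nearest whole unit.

Annual demand D = 363 × 52 = 18,876.
With planned backorders, Q* = √(2DS/H) · √((H+B)/B).
√(2DS/H) = √(2 × 18,876 × 153 / 10.4) = 745.245.
√((H+B)/B) = √((10.4+99.9)/99.9) = 1.0508.
Q* ≈ 783.076.
S* = Q* · H/(H+B) = 783.076 × 10.4/110.3 ≈ 73.835.

S* ≈ 74 cartons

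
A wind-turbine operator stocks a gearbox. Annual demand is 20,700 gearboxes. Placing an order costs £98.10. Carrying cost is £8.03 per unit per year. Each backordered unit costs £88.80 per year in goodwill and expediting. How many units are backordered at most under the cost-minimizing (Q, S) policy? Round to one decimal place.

With planned backorders, Q* = √(2DS/H) · √((H+B)/B).
√(2DS/H) = √(2 × 20,700 × 98.1 / 8.03) = 711.176.
√((H+B)/B) = √((8.03+88.8)/88.8) = 1.0442.
Q* ≈ 742.635.
S* = Q* · H/(H+B) = 742.635 × 8.03/96.83 ≈ 61.586.

S* ≈ 61.6 gearboxes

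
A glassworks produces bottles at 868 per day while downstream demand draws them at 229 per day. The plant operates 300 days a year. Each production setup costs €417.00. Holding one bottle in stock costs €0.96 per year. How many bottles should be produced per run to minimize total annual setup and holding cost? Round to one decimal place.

Annual demand D = 229 × 300 = 68,700.
Production build-up factor (1 − d/p) = 1 − 229/868 = 0.7362.
Q* = √(2DS / (H(1 − d/p))) = √(2 × 68,700 × 417 / (0.96 × 0.7362)).
= √(57,295,800 / 0.7067) ≈ 9003.994.

Q* ≈ 9,004.0 bottles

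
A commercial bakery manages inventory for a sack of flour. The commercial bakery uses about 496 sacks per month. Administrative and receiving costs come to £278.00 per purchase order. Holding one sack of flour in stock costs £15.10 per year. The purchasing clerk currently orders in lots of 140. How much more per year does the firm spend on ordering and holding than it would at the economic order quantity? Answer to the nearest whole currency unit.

Extra cost ≈ £5,807 per year

Annual demand D = 496 × 12 = 5,952.
EOQ = √(2DS/H) = √(2 × 5,952 × 278 / 15.1) ≈ 468.14.
Cost at Q* = (D/Q*)S + (Q*/2)H = √(2DSH) ≈ £7,068.99.
Cost at Q = 140: (5,952/140)×278 + (140/2)×15.1 = £11,818.97 + £1,057.00 = £12,875.97.
Excess = £12,875.97 − £7,068.99 = £5,806.98.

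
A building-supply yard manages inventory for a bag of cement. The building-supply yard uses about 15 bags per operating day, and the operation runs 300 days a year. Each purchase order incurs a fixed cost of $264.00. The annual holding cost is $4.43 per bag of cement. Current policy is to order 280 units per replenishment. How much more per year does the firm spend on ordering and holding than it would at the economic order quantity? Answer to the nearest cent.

Annual demand D = 15 × 300 = 4,500.
EOQ = √(2DS/H) = √(2 × 4,500 × 264 / 4.43) ≈ 732.35.
Cost at Q* = (D/Q*)S + (Q*/2)H = √(2DSH) ≈ $3,244.33.
Cost at Q = 280: (4,500/280)×264 + (280/2)×4.43 = $4,242.86 + $620.20 = $4,863.06.
Excess = $4,863.06 − $3,244.33 = $1,618.73.

Extra cost ≈ $1,618.73 per year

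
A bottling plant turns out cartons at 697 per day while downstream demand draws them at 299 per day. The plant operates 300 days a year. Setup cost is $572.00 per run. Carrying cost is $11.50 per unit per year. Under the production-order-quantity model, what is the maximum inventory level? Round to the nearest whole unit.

Annual demand D = 299 × 300 = 89,700.
Production build-up factor (1 − d/p) = 1 − 299/697 = 0.5710.
Q* = √(2DS / (H(1 − d/p))) = √(2 × 89,700 × 572 / (11.5 × 0.5710)).
= √(102,616,800 / 6.5667) ≈ 3953.076.
Maximum inventory = Q*(1 − d/p) = 3953.076 × 0.5710 ≈ 2257.280.

I_max ≈ 2,257 cartons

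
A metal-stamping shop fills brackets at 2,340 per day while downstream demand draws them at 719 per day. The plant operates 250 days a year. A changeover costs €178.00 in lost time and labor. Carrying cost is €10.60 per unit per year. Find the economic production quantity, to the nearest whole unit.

Q* ≈ 2,952 brackets

Annual demand D = 719 × 250 = 179,750.
Production build-up factor (1 − d/p) = 1 − 719/2,340 = 0.6927.
Q* = √(2DS / (H(1 − d/p))) = √(2 × 179,750 × 178 / (10.6 × 0.6927)).
= √(63,991,000 / 7.343) ≈ 2952.045.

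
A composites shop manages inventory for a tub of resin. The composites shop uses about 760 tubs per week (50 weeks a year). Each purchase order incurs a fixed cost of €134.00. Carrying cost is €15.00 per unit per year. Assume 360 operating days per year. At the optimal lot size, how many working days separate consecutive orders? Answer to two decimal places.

T ≈ 7.81 days

Annual demand D = 760 × 50 = 38,000.
The optimal lot size = √(2DS/H) = √(2 × 38,000 × 134 / 15) ≈ 823.97.
Cycle time = Q*/D × 360 = 823.97 / 38,000 × 360 ≈ 7.806 days.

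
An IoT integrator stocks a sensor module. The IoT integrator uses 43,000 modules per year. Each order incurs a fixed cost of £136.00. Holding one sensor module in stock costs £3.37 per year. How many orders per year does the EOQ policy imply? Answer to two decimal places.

Q* = √(2DS/H) = √(2 × 43,000 × 136 / 3.37) ≈ 1862.96.
Orders per year = D / Q* = 43,000 / 1862.96 ≈ 23.082.

N ≈ 23.08 orders per year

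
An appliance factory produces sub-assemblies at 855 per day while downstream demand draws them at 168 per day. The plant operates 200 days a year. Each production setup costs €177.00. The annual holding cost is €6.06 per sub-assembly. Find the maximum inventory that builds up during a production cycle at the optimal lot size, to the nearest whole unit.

Annual demand D = 168 × 200 = 33,600.
Production build-up factor (1 − d/p) = 1 − 168/855 = 0.8035.
Q* = √(2DS / (H(1 − d/p))) = √(2 × 33,600 × 177 / (6.06 × 0.8035)).
= √(11,894,400 / 4.8693) ≈ 1562.930.
Maximum inventory = Q*(1 − d/p) = 1562.930 × 0.8035 ≈ 1255.828.

I_max ≈ 1,256 sub-assemblies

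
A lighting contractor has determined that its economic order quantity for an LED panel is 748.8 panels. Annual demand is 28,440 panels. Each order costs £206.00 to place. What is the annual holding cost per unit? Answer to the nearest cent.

H ≈ £20.90

Squaring Q* = √(2DS/H) gives Q*² = 2DS/H.
From Q* = √(2DS/H): H = 2DS / Q*² = 2 × 28,440 × 206 / 748.8² = 20.8975.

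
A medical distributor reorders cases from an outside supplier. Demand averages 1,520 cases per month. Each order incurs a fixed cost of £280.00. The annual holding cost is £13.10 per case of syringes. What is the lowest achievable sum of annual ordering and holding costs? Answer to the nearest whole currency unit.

TC* ≈ £11,568

Annual demand D = 1,520 × 12 = 18,240.
Q* = √(2DS/H) = √(2 × 18,240 × 280 / 13.1) ≈ 883.02.
At the optimum the two cost components are equal, so total cost = 2·(Q*/2)H = Q*·H.
Minimum total = √(2DSH) = √(2 × 18,240 × 280 × 13.1) ≈ 11567.568.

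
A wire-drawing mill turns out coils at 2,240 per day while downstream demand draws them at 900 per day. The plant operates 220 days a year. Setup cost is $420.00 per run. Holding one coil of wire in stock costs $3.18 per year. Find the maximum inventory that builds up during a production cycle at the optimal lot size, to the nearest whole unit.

Annual demand D = 900 × 220 = 198,000.
Production build-up factor (1 − d/p) = 1 − 900/2,240 = 0.5982.
Q* = √(2DS / (H(1 − d/p))) = √(2 × 198,000 × 420 / (3.18 × 0.5982)).
= √(166,320,000 / 1.9023) ≈ 9350.402.
Maximum inventory = Q*(1 − d/p) = 9350.402 × 0.5982 ≈ 5593.544.

I_max ≈ 5,594 coils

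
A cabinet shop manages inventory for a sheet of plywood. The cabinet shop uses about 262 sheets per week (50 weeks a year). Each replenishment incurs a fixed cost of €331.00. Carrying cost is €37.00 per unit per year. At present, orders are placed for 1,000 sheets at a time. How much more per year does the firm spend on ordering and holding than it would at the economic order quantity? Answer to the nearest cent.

Extra cost ≈ €4,923.22 per year

Annual demand D = 262 × 50 = 13,100.
EOQ = √(2DS/H) = √(2 × 13,100 × 331 / 37) ≈ 484.13.
Cost at Q* = (D/Q*)S + (Q*/2)H = √(2DSH) ≈ €17,912.88.
Cost at Q = 1,000: (13,100/1,000)×331 + (1,000/2)×37 = €4,336.10 + €18,500.00 = €22,836.10.
Excess = €22,836.10 − €17,912.88 = €4,923.22.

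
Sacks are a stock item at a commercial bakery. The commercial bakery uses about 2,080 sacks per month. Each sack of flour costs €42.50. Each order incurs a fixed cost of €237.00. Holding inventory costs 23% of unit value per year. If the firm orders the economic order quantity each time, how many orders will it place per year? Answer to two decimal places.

N ≈ 22.69 orders per year

Annual demand D = 2,080 × 12 = 24,960.
Holding cost H = 0.23 × €42.50 = €9.7750 per unit per year.
Q* = √(2DS/H) = √(2 × 24,960 × 237 / 9.775) ≈ 1100.15.
Orders per year = D / Q* = 24,960 / 1100.15 ≈ 22.688.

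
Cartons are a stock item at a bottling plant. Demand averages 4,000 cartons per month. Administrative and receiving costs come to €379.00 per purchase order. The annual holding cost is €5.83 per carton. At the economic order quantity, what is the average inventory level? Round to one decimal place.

Annual demand D = 4,000 × 12 = 48,000.
EOQ = √(2DS/H) = √(2 × 48,000 × 379 / 5.83) ≈ 2498.16.
Average inventory = Q*/2 ≈ 2498.16 / 2 = 1249.082.

Average inventory ≈ 1,249.1 cartons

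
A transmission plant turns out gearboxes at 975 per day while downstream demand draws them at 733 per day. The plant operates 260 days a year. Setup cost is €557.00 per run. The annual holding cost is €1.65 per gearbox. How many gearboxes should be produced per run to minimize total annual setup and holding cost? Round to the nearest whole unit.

Q* ≈ 22,768 gearboxes

Annual demand D = 733 × 260 = 190,580.
Production build-up factor (1 − d/p) = 1 − 733/975 = 0.2482.
Q* = √(2DS / (H(1 − d/p))) = √(2 × 190,580 × 557 / (1.65 × 0.2482)).
= √(212,306,120 / 0.4095) ≈ 22768.473.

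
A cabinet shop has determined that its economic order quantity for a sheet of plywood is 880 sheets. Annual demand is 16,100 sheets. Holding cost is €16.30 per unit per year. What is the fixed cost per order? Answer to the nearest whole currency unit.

S ≈ €392

Invert the EOQ relation Q*² = 2DS/H.
From Q* = √(2DS/H): S = Q*²H / (2D) = 880² × 16.3 / (2 × 16,100) = 392.0099.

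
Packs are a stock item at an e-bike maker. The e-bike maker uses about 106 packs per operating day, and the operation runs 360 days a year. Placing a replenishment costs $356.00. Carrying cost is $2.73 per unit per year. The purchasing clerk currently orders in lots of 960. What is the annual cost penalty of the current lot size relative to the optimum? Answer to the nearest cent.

Annual demand D = 106 × 360 = 38,160.
EOQ = √(2DS/H) = √(2 × 38,160 × 356 / 2.73) ≈ 3154.73.
Cost at Q* = (D/Q*)S + (Q*/2)H = √(2DSH) ≈ $8,612.43.
Cost at Q = 960: (38,160/960)×356 + (960/2)×2.73 = $14,151.00 + $1,310.40 = $15,461.40.
Excess = $15,461.40 − $8,612.43 = $6,848.97.

Extra cost ≈ $6,848.97 per year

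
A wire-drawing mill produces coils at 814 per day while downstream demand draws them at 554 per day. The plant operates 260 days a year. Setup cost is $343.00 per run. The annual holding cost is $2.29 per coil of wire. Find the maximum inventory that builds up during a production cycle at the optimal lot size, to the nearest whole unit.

I_max ≈ 3,712 coils

Annual demand D = 554 × 260 = 144,040.
Production build-up factor (1 − d/p) = 1 − 554/814 = 0.3194.
Q* = √(2DS / (H(1 − d/p))) = √(2 × 144,040 × 343 / (2.29 × 0.3194)).
= √(98,811,440 / 0.7314) ≈ 11622.817.
Maximum inventory = Q*(1 − d/p) = 11622.817 × 0.3194 ≈ 3712.448.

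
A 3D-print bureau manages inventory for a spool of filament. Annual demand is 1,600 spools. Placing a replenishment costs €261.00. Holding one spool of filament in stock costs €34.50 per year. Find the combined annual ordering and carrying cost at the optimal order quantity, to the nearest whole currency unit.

The optimal lot size = √(2DS/H) = √(2 × 1,600 × 261 / 34.5) ≈ 155.59.
At Q*, ordering cost (D/Q*)S equals holding cost (Q*/2)H, each = √(DSH/2).
Minimum total = √(2DSH) = √(2 × 1,600 × 261 × 34.5) ≈ 5367.905.

TC* ≈ €5,368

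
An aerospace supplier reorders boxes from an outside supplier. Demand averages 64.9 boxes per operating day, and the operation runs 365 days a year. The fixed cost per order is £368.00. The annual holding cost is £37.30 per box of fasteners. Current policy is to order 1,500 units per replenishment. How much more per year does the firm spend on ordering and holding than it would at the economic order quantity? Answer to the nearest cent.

Extra cost ≈ £8,285.29 per year

Annual demand D = 64.9 × 365 = 23,688.5.
EOQ = √(2DS/H) = √(2 × 23,688.5 × 368 / 37.3) ≈ 683.68.
Cost at Q* = (D/Q*)S + (Q*/2)H = √(2DSH) ≈ £25,501.29.
Cost at Q = 1,500: (23,688.5/1,500)×368 + (1,500/2)×37.3 = £5,811.58 + £27,975.00 = £33,786.58.
Excess = £33,786.58 − £25,501.29 = £8,285.29.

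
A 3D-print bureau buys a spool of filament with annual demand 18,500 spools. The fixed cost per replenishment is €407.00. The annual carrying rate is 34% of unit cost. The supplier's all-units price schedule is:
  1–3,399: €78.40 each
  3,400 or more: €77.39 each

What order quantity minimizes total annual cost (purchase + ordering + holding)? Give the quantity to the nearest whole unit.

Q* ≈ 752 spools

Holding cost per unit per year at price C is H = 0.34·C.
For each price level, check whether its EOQ is feasible; otherwise the best quantity at that price is the breakpoint.
EOQ at €78.40 = 751.6 (feasible in tier 1): TC = 18,500×€78.40 + (18,500/751.6)×407 + (751.6/2)×0.34×€78.40 = €1,470,435.29.
EOQ at €77.39 = 756.5 < 3400, so use break Q=3400: TC = 18,500×€77.39 + (18,500/3400.0)×407 + (3400.0/2)×0.34×€77.39 = €1,478,660.98.
Lowest total cost is €1,470,435.29 at Q = 751.6.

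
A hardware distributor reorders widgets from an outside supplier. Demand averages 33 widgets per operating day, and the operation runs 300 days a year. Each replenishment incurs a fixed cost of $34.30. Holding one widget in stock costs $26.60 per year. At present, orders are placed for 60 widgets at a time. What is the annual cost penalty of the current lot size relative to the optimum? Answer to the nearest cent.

Annual demand D = 33 × 300 = 9,900.
EOQ = √(2DS/H) = √(2 × 9,900 × 34.3 / 26.6) ≈ 159.79.
Cost at Q* = (D/Q*)S + (Q*/2)H = √(2DSH) ≈ $4,250.31.
Cost at Q = 60: (9,900/60)×34.3 + (60/2)×26.6 = $5,659.50 + $798.00 = $6,457.50.
Excess = $6,457.50 − $4,250.31 = $2,207.19.

Extra cost ≈ $2,207.19 per year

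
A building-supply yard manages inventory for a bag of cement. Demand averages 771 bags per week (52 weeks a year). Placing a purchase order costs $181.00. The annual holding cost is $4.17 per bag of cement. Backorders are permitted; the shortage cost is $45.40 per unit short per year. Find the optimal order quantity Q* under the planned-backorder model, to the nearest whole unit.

Q* ≈ 1,949 bags

Annual demand D = 771 × 52 = 40,092.
With planned backorders, Q* = √(2DS/H) · √((H+B)/B).
√(2DS/H) = √(2 × 40,092 × 181 / 4.17) = 1865.585.
√((H+B)/B) = √((4.17+45.4)/45.4) = 1.0449.
Q* ≈ 1949.381.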